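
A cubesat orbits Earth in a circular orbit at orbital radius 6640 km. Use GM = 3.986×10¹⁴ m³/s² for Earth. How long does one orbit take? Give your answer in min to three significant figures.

T ≈ 89.7 min

r = 6640 km = 6.640×10⁶ m.
Kepler's third law: T = 2π√(r³/μ) = 2π√((6.640×10⁶)³ / 3.986×10¹⁴).
r³/μ = 7.345×10⁵ s², so T = 2π × 8.570×10² = 5.385×10³ s.
Converting: 5.385×10³ s ÷ 60.00 = 89.75 min.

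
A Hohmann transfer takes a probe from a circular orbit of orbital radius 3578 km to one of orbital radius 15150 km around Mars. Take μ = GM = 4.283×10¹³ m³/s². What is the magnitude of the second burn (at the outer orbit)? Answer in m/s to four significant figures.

Δv ≈ 642.0 m/s

r₁ = 3578 km = 3.578×10⁶ m.
r₂ = 15150 km = 1.515×10⁷ m.
Transfer ellipse a_t = (r₁ + r₂)/2 = 9.364×10⁶ m.
At r₁: circular v_c1 = √(μ/r₁) = 3460 m/s; transfer-periapsis v_p = √[μ(2/r₁ − 1/a_t)] = 4401 m/s.
At r₂: circular v_c2 = √(μ/r₂) = 1681 m/s; transfer-apoapsis v_a = √[μ(2/r₂ − 1/a_t)] = 1039 m/s.
Δv₂ = v_c2 − v_a = 642.0 m/s.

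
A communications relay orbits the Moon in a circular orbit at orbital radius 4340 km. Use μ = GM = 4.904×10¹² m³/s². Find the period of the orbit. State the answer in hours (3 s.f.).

r = 4340 km = 4.340×10⁶ m.
Kepler's third law: T = 2π√(r³/μ) = 2π√((4.340×10⁶)³ / 4.904×10¹²).
r³/μ = 1.667×10⁷ s², so T = 2π × 4.083×10³ = 2.565×10⁴ s.
Converting: 2.565×10⁴ s ÷ 3600 = 7.126 hours.

T ≈ 7.13 hours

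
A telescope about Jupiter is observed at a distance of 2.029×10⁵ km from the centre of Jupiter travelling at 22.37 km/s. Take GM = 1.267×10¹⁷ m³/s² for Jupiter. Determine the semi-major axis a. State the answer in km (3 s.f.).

r = 2.029×10⁸ m.
Specific orbital energy ε = v²/2 − μ/r = (22370)²/2 − 1.267×10¹⁷/2.029×10⁸ = -3.742×10⁸ J/kg.
Since ε = −μ/(2a), a = −μ/(2ε) = 1.693×10⁸ m = 1.6928×10⁵ km.

a ≈ 1.69×10⁵ km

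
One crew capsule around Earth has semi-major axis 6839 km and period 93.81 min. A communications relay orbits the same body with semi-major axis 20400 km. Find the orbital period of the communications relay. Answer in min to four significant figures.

Kepler's third law: T² ∝ a³, so T₂ = T₁ (a₂/a₁)^(3/2).
a₂/a₁ = 2.983, (a₂/a₁)^(3/2) = 5.152.
T₂ = 93.81 × 5.152 = 483.3 min.

T₂ ≈ 483.3 min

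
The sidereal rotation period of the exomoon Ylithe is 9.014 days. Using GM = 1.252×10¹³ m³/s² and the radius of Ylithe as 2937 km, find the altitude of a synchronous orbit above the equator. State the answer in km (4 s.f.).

T = 9.014 days = 7.788×10⁵ s.
A synchronous orbit has period T, so by Kepler's third law a = (μT²/4π²)^(1/3).
μT²/4π² = 1.252×10¹³ × (7.788×10⁵)² / 39.48 = 1.924×10²³ m³.
a = 5.773×10⁷ m = 57726 km.
Altitude h = a − R = 57726 − 2937 = 54789 km.

h_sync ≈ 54790 km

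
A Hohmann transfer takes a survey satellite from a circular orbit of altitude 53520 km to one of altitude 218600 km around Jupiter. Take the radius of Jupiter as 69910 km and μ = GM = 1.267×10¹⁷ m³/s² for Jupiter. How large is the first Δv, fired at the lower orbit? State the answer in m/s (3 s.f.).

r₁ = 69910 + 53520 = 123430 km = 1.2343×10⁸ m.
r₂ = 69910 + 218600 = 288510 km = 2.8851×10⁸ m.
Transfer ellipse a_t = (r₁ + r₂)/2 = 2.060×10⁸ m.
At r₁: circular v_c1 = √(μ/r₁) = 32040 m/s; transfer-perijove v_p = √[μ(2/r₁ − 1/a_t)] = 37920 m/s.
Δv₁ = v_p − v_c1 = 5880 m/s.

Δv ≈ 5880 m/s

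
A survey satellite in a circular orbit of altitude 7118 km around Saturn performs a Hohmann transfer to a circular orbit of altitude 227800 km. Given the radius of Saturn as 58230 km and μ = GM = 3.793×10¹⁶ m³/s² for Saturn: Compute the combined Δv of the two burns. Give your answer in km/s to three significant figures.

r₁ = 58230 + 7118 = 65348 km = 6.5348×10⁷ m.
r₂ = 58230 + 227800 = 286030 km = 2.8603×10⁸ m.
Transfer ellipse a_t = (r₁ + r₂)/2 = 1.757×10⁸ m.
At r₁: circular v_c1 = √(μ/r₁) = 24090 m/s; transfer-perikrone v_p = √[μ(2/r₁ − 1/a_t)] = 30740 m/s.
Δv₁ = v_p − v_c1 = 6648 m/s.
At r₂: circular v_c2 = √(μ/r₂) = 11520 m/s; transfer-apokrone v_a = √[μ(2/r₂ − 1/a_t)] = 7023 m/s.
Δv₂ = v_c2 − v_a = 4492 m/s.
Total Δv = Δv₁ + Δv₂ = 11140 m/s = 11.14 km/s.

Δv_total ≈ 11.1 km/s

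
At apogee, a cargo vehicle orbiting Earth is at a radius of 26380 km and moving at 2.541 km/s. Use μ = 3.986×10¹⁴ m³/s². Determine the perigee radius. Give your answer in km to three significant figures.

r_a = 2.638×10⁷ m.
Specific energy ε = v²/2 − μ/r = -1.188×10⁷ J/kg, so a = −μ/(2ε) = 1.677×10⁷ m.
The apsides satisfy r_p + r_a = 2a, so the perigee radius is 2a − r_a = 7.168×10⁶ m = 7167.7 km.

perigee radius ≈ 7170 km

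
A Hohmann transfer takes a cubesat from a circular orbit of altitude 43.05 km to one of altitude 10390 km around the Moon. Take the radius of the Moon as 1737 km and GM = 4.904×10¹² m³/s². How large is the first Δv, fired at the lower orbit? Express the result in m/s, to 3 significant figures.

Δv ≈ 532 m/s

r₁ = 1737 + 43.05 = 1780.0 km = 1.7800×10⁶ m.
r₂ = 1737 + 10390 = 12127 km = 1.2127×10⁷ m.
Transfer ellipse a_t = (r₁ + r₂)/2 = 6.954×10⁶ m.
At r₁: circular v_c1 = √(μ/r₁) = 1660 m/s; transfer-perilune v_p = √[μ(2/r₁ − 1/a_t)] = 2192 m/s.
Δv₁ = v_p − v_c1 = 532.2 m/s.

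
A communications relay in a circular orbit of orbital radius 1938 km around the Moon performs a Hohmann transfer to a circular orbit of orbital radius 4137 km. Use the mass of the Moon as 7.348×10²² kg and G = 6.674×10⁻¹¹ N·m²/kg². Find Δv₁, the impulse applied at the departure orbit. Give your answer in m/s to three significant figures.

Δv ≈ 266 m/s

μ = GM = 6.674×10⁻¹¹ × 7.348×10²² = 4.904×10¹² m³/s².
r₁ = 1938 km = 1.938×10⁶ m.
r₂ = 4137 km = 4.137×10⁶ m.
Transfer ellipse a_t = (r₁ + r₂)/2 = 3.038×10⁶ m.
At r₁: circular v_c1 = √(μ/r₁) = 1591 m/s; transfer-perilune v_p = √[μ(2/r₁ − 1/a_t)] = 1856 m/s.
Δv₁ = v_p − v_c1 = 265.7 m/s.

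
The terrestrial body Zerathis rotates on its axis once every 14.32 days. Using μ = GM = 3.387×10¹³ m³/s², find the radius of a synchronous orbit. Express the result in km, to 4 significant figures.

T = 14.32 days = 1.237×10⁶ s.
A synchronous orbit has period T, so by Kepler's third law a = (μT²/4π²)^(1/3).
μT²/4π² = 3.387×10¹³ × (1.237×10⁶)² / 39.48 = 1.313×10²⁴ m³.
a = 1.095×10⁸ m = 1.0951×10⁵ km.

r_sync ≈ 1.095×10⁵ km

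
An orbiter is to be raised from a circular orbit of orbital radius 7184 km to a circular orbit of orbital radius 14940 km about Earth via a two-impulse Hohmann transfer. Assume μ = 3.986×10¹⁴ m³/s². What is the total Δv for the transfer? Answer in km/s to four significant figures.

r₁ = 7184 km = 7.184×10⁶ m.
r₂ = 14940 km = 1.494×10⁷ m.
Transfer ellipse a_t = (r₁ + r₂)/2 = 1.106×10⁷ m.
At r₁: circular v_c1 = √(μ/r₁) = 7449 m/s; transfer-perigee v_p = √[μ(2/r₁ − 1/a_t)] = 8657 m/s.
Δv₁ = v_p − v_c1 = 1208 m/s.
At r₂: circular v_c2 = √(μ/r₂) = 5165 m/s; transfer-apogee v_a = √[μ(2/r₂ − 1/a_t)] = 4163 m/s.
Δv₂ = v_c2 − v_a = 1003 m/s.
Total Δv = Δv₁ + Δv₂ = 2210 m/s = 2.210 km/s.

Δv_total ≈ 2.210 km/s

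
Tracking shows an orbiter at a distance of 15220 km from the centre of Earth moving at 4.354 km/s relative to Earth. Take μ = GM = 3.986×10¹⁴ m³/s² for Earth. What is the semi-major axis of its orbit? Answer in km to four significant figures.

a ≈ 11930 km

r = 1.522×10⁷ m.
Specific orbital energy ε = v²/2 − μ/r = (4354)²/2 − 3.986×10¹⁴/1.522×10⁷ = -1.671×10⁷ J/kg.
Since ε = −μ/(2a), a = −μ/(2ε) = 1.193×10⁷ m = 11927 km.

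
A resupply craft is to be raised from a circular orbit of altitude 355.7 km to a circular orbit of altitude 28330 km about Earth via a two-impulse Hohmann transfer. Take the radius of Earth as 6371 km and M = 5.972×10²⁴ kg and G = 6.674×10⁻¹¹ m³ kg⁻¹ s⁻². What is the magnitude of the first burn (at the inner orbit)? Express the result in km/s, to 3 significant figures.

Δv ≈ 2.27 km/s

μ = GM = 6.674×10⁻¹¹ × 5.972×10²⁴ = 3.986×10¹⁴ m³/s².
r₁ = 6371 + 355.7 = 6726.7 km = 6.7267×10⁶ m.
r₂ = 6371 + 28330 = 34701 km = 3.4701×10⁷ m.
Transfer ellipse a_t = (r₁ + r₂)/2 = 2.071×10⁷ m.
At r₁: circular v_c1 = √(μ/r₁) = 7698 m/s; transfer-perigee v_p = √[μ(2/r₁ − 1/a_t)] = 9963 m/s.
Δv₁ = v_p − v_c1 = 2266 m/s.
= 2.266 km/s.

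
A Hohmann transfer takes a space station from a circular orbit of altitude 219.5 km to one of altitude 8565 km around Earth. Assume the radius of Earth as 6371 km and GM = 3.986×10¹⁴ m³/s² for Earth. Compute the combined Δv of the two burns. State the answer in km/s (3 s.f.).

r₁ = 6371 + 219.5 = 6590.5 km = 6.5905×10⁶ m.
r₂ = 6371 + 8565 = 14936 km = 1.4936×10⁷ m.
Transfer ellipse a_t = (r₁ + r₂)/2 = 1.076×10⁷ m.
At r₁: circular v_c1 = √(μ/r₁) = 7777 m/s; transfer-perigee v_p = √[μ(2/r₁ − 1/a_t)] = 9161 m/s.
Δv₁ = v_p − v_c1 = 1384 m/s.
At r₂: circular v_c2 = √(μ/r₂) = 5166 m/s; transfer-apogee v_a = √[μ(2/r₂ − 1/a_t)] = 4042 m/s.
Δv₂ = v_c2 − v_a = 1124 m/s.
Total Δv = Δv₁ + Δv₂ = 2508 m/s = 2.508 km/s.

Δv_total ≈ 2.51 km/s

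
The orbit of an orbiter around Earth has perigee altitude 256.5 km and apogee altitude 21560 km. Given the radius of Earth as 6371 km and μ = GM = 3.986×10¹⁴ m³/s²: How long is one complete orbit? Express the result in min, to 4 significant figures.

r_p = 6371 + 256.5 = 6627.5 km = 6.6275×10⁶ m.
r_a = 6371 + 21560 = 27931 km = 2.7931×10⁷ m.
Semi-major axis a = (r_p + r_a)/2 = (6627.5 + 27931)/2 = 17279 km = 1.728×10⁷ m.
By Kepler's third law T = 2π√(a³/μ) = 2π × 3.598×10³ = 2.260×10⁴ s.
= 376.7 min.

T ≈ 376.7 min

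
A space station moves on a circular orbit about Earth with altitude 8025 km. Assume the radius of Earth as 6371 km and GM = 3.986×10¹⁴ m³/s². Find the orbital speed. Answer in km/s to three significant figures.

v ≈ 5.26 km/s

r = 6371 + 8025 = 14396 km = 1.4396×10⁷ m.
For a circular orbit v = √(μ/r) = √(3.986×10¹⁴ / 1.440×10⁷) = √(2.769×10⁷) = 5262 m/s.
That is 5.262 km/s.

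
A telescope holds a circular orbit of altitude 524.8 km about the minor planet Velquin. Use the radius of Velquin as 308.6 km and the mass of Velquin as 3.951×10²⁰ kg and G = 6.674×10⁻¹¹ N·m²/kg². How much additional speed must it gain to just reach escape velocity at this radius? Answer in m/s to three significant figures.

Δv ≈ 73.7 m/s

μ = GM = 6.674×10⁻¹¹ × 3.951×10²⁰ = 2.637×10¹⁰ m³/s².
r = 308.6 + 524.8 = 833.40 km = 8.3340×10⁵ m.
Circular speed v_c = √(μ/r) = 177.9 m/s.
Escape speed v_esc = √(2μ/r) = √2 × v_c = 251.6 m/s.
Δv = v_esc − v_c = 73.68 m/s.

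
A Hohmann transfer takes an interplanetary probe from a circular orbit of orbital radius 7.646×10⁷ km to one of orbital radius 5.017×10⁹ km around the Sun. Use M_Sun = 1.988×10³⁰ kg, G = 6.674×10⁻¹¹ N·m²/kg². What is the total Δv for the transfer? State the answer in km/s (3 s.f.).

Δv_total ≈ 21.1 km/s

μ = GM = 6.674×10⁻¹¹ × 1.988×10³⁰ = 1.327×10²⁰ m³/s².
r₁ = 7.646×10⁷ km = 7.646×10¹⁰ m.
r₂ = 5.017×10⁹ km = 5.017×10¹² m.
Transfer ellipse a_t = (r₁ + r₂)/2 = 2.547×10¹² m.
At r₁: circular v_c1 = √(μ/r₁) = 41660 m/s; transfer-perihelion v_p = √[μ(2/r₁ − 1/a_t)] = 58470 m/s.
Δv₁ = v_p − v_c1 = 16810 m/s.
At r₂: circular v_c2 = √(μ/r₂) = 5143 m/s; transfer-aphelion v_a = √[μ(2/r₂ − 1/a_t)] = 891.1 m/s.
Δv₂ = v_c2 − v_a = 4252 m/s.
Total Δv = Δv₁ + Δv₂ = 21060 m/s = 21.06 km/s.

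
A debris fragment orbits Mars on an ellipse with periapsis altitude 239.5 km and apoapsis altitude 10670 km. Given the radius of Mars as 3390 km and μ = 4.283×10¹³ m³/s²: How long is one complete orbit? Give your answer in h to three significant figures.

r_p = 3390 + 239.5 = 3629.5 km = 3.6295×10⁶ m.
r_a = 3390 + 10670 = 14060 km = 1.4060×10⁷ m.
Semi-major axis a = (r_p + r_a)/2 = (3629.5 + 14060)/2 = 8844.8 km = 8.845×10⁶ m.
By Kepler's third law T = 2π√(a³/μ) = 2π × 4.019×10³ = 2.525×10⁴ s.
= 7.015 h.

T ≈ 7.02 h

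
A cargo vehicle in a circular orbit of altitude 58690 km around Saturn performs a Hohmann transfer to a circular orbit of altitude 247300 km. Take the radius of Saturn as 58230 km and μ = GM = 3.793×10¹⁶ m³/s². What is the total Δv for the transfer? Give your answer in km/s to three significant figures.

r₁ = 58230 + 58690 = 116920 km = 1.1692×10⁸ m.
r₂ = 58230 + 247300 = 305530 km = 3.0553×10⁸ m.
Transfer ellipse a_t = (r₁ + r₂)/2 = 2.112×10⁸ m.
At r₁: circular v_c1 = √(μ/r₁) = 18010 m/s; transfer-perikrone v_p = √[μ(2/r₁ − 1/a_t)] = 21660 m/s.
Δv₁ = v_p − v_c1 = 3651 m/s.
At r₂: circular v_c2 = √(μ/r₂) = 11140 m/s; transfer-apokrone v_a = √[μ(2/r₂ − 1/a_t)] = 8290 m/s.
Δv₂ = v_c2 − v_a = 2852 m/s.
Total Δv = Δv₁ + Δv₂ = 6503 m/s = 6.503 km/s.

Δv_total ≈ 6.50 km/s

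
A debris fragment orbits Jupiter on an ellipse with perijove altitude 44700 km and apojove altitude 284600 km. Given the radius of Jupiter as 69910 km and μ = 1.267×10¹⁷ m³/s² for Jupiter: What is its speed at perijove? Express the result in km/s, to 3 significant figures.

r_p = 69910 + 44700 = 114610 km = 1.1461×10⁸ m.
r_a = 69910 + 284600 = 354510 km = 3.5451×10⁸ m.
Semi-major axis a = (r_p + r_a)/2 = 2.3456×10⁵ km = 2.346×10⁸ m.
Vis-viva: v² = μ(2/r − 1/a) = 1.267×10¹⁷ × (1.745×10⁻⁸ − 4.263×10⁻⁹) = 1.671×10⁹ m²/s².
v = 40880 m/s = 40.88 km/s.

v ≈ 40.9 km/s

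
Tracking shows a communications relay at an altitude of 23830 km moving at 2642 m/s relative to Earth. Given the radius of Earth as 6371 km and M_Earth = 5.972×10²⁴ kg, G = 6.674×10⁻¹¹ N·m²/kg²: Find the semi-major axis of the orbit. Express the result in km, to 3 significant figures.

a ≈ 20500 km

μ = GM = 6.674×10⁻¹¹ × 5.972×10²⁴ = 3.986×10¹⁴ m³/s².
r = 6371 + 23830 = 30201 km = 3.020×10⁷ m.
Vis-viva rearranged: 1/a = 2/r − v²/μ = 6.622×10⁻⁸ − 1.751×10⁻⁸ = 4.871×10⁻⁸ m⁻¹.
a = 2.053×10⁷ m = 20530 km.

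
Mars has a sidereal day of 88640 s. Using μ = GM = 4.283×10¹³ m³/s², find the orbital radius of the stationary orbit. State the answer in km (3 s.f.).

r_sync ≈ 20400 km

A synchronous orbit has period T, so by Kepler's third law a = (μT²/4π²)^(1/3).
μT²/4π² = 4.283×10¹³ × (8.864×10⁴)² / 39.48 = 8.524×10²¹ m³.
a = 2.043×10⁷ m = 20428 km.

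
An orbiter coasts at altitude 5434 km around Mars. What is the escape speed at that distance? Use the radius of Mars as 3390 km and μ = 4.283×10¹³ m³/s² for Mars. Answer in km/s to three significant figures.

r = 3390 + 5434 = 8824.0 km = 8.8240×10⁶ m.
Escape speed v_esc = √(2μ/r) = √(2 × 4.283×10¹³ / 8.824×10⁶) = √(9.708×10⁶) = 3116 m/s.
= 3.116 km/s.

v_esc ≈ 3.12 km/s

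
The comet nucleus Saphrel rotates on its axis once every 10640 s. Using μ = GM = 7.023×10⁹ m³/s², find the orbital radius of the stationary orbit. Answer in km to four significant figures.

r_sync ≈ 272.1 km

A synchronous orbit has period T, so by Kepler's third law a = (μT²/4π²)^(1/3).
μT²/4π² = 7.023×10⁹ × (1.064×10⁴)² / 39.48 = 2.014×10¹⁶ m³.
a = 2.721×10⁵ m = 272.07 km.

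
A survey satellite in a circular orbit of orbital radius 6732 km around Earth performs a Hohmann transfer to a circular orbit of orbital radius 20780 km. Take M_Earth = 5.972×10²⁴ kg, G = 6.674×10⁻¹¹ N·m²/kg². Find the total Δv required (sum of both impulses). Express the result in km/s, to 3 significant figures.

Δv_total ≈ 3.08 km/s

μ = GM = 6.674×10⁻¹¹ × 5.972×10²⁴ = 3.986×10¹⁴ m³/s².
r₁ = 6732 km = 6.732×10⁶ m.
r₂ = 20780 km = 2.078×10⁷ m.
Transfer ellipse a_t = (r₁ + r₂)/2 = 1.376×10⁷ m.
At r₁: circular v_c1 = √(μ/r₁) = 7695 m/s; transfer-perigee v_p = √[μ(2/r₁ − 1/a_t)] = 9457 m/s.
Δv₁ = v_p − v_c1 = 1763 m/s.
At r₂: circular v_c2 = √(μ/r₂) = 4380 m/s; transfer-apogee v_a = √[μ(2/r₂ − 1/a_t)] = 3064 m/s.
Δv₂ = v_c2 − v_a = 1316 m/s.
Total Δv = Δv₁ + Δv₂ = 3078 m/s = 3.078 km/s.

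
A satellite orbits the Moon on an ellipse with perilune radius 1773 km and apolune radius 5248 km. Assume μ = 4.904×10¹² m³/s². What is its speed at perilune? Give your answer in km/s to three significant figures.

v ≈ 2.03 km/s

Semi-major axis a = (r_p + r_a)/2 = 3510.5 km = 3.510×10⁶ m.
Vis-viva: v² = μ(2/r − 1/a) = 4.904×10¹² × (1.128×10⁻⁶ − 2.849×10⁻⁷) = 4.135×10⁶ m²/s².
v = 2033 m/s = 2.033 km/s.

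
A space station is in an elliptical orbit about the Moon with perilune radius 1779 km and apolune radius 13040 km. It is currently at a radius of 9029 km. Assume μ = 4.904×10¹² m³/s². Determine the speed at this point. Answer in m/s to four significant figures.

v ≈ 651.5 m/s

Semi-major axis a = (r_p + r_a)/2 = 7409.5 km = 7.410×10⁶ m.
Vis-viva: v² = μ(2/r − 1/a) = 4.904×10¹² × (2.215×10⁻⁷ − 1.350×10⁻⁷) = 4.244×10⁵ m²/s².
v = 651.5 m/s.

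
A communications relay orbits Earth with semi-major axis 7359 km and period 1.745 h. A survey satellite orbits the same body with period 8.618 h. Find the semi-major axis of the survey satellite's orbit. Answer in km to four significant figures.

a₂ ≈ 21340 km

Kepler's third law: a³ ∝ T², so a₂ = a₁ (T₂/T₁)^(2/3).
T₂/T₁ = 4.939, (T₂/T₁)^(2/3) = 2.900.
a₂ = 7359 × 2.900 = 21340 km.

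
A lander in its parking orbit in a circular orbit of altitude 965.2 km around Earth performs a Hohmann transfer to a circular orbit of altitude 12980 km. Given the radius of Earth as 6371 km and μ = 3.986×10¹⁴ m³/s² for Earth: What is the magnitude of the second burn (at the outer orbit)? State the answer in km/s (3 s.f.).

r₁ = 6371 + 965.2 = 7336.2 km = 7.3362×10⁶ m.
r₂ = 6371 + 12980 = 19351 km = 1.9351×10⁷ m.
Transfer ellipse a_t = (r₁ + r₂)/2 = 1.334×10⁷ m.
At r₁: circular v_c1 = √(μ/r₁) = 7371 m/s; transfer-perigee v_p = √[μ(2/r₁ − 1/a_t)] = 8877 m/s.
At r₂: circular v_c2 = √(μ/r₂) = 4539 m/s; transfer-apogee v_a = √[μ(2/r₂ − 1/a_t)] = 3365 m/s.
Δv₂ = v_c2 − v_a = 1173 m/s.
= 1.173 km/s.

Δv ≈ 1.17 km/s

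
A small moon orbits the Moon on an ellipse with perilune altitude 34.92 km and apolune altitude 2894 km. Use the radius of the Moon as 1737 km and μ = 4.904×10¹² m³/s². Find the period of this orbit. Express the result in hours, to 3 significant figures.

T ≈ 4.51 hours

r_p = 1737 + 34.92 = 1771.9 km = 1.7719×10⁶ m.
r_a = 1737 + 2894 = 4631.0 km = 4.6310×10⁶ m.
Semi-major axis a = (r_p + r_a)/2 = (1771.9 + 4631.0)/2 = 3201.5 km = 3.201×10⁶ m.
By Kepler's third law T = 2π√(a³/μ) = 2π × 2.587×10³ = 1.625×10⁴ s.
= 4.515 hours.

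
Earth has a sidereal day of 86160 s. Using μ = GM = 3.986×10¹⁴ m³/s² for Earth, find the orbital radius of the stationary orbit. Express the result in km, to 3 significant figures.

A synchronous orbit has period T, so by Kepler's third law a = (μT²/4π²)^(1/3).
μT²/4π² = 3.986×10¹⁴ × (8.616×10⁴)² / 39.48 = 7.495×10²² m³.
a = 4.216×10⁷ m = 42163 km.

r_sync ≈ 42200 km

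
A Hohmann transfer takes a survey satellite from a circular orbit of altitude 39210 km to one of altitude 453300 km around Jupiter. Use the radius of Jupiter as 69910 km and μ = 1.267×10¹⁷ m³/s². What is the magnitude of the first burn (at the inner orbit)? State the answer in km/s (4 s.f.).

Δv ≈ 9.760 km/s

r₁ = 69910 + 39210 = 109120 km = 1.0912×10⁸ m.
r₂ = 69910 + 453300 = 523210 km = 5.2321×10⁸ m.
Transfer ellipse a_t = (r₁ + r₂)/2 = 3.162×10⁸ m.
At r₁: circular v_c1 = √(μ/r₁) = 34080 m/s; transfer-perijove v_p = √[μ(2/r₁ − 1/a_t)] = 43830 m/s.
Δv₁ = v_p − v_c1 = 9760 m/s.
= 9.760 km/s.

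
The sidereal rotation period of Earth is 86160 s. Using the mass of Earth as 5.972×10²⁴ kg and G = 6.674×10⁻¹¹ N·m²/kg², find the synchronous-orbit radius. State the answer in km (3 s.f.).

r_sync ≈ 42200 km

μ = GM = 6.674×10⁻¹¹ × 5.972×10²⁴ = 3.986×10¹⁴ m³/s².
A synchronous orbit has period T, so by Kepler's third law a = (μT²/4π²)^(1/3).
μT²/4π² = 3.986×10¹⁴ × (8.616×10⁴)² / 39.48 = 7.495×10²² m³.
a = 4.216×10⁷ m = 42162 km.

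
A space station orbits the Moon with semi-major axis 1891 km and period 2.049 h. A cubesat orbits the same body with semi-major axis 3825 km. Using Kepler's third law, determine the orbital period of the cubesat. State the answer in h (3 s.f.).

T₂ ≈ 5.89 h

Kepler's third law: T² ∝ a³, so T₂ = T₁ (a₂/a₁)^(3/2).
a₂/a₁ = 2.023, (a₂/a₁)^(3/2) = 2.877.
T₂ = 2.049 × 2.877 = 5.895 h.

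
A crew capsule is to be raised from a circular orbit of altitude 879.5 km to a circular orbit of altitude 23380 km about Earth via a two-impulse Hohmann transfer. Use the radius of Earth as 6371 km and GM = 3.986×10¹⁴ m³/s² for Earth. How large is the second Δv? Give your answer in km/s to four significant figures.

Δv ≈ 1.369 km/s

r₁ = 6371 + 879.5 = 7250.5 km = 7.2505×10⁶ m.
r₂ = 6371 + 23380 = 29751 km = 2.9751×10⁷ m.
Transfer ellipse a_t = (r₁ + r₂)/2 = 1.850×10⁷ m.
At r₁: circular v_c1 = √(μ/r₁) = 7415 m/s; transfer-perigee v_p = √[μ(2/r₁ − 1/a_t)] = 9402 m/s.
At r₂: circular v_c2 = √(μ/r₂) = 3660 m/s; transfer-apogee v_a = √[μ(2/r₂ − 1/a_t)] = 2291 m/s.
Δv₂ = v_c2 − v_a = 1369 m/s.
= 1.369 km/s.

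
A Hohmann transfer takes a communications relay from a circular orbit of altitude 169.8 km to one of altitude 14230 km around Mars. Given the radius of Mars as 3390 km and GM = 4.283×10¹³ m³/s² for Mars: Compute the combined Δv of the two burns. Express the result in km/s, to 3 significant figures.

r₁ = 3390 + 169.8 = 3559.8 km = 3.5598×10⁶ m.
r₂ = 3390 + 14230 = 17620 km = 1.7620×10⁷ m.
Transfer ellipse a_t = (r₁ + r₂)/2 = 1.059×10⁷ m.
At r₁: circular v_c1 = √(μ/r₁) = 3469 m/s; transfer-periapsis v_p = √[μ(2/r₁ − 1/a_t)] = 4474 m/s.
Δv₁ = v_p − v_c1 = 1006 m/s.
At r₂: circular v_c2 = √(μ/r₂) = 1559 m/s; transfer-apoapsis v_a = √[μ(2/r₂ − 1/a_t)] = 903.9 m/s.
Δv₂ = v_c2 − v_a = 655.2 m/s.
Total Δv = Δv₁ + Δv₂ = 1661 m/s = 1.661 km/s.

Δv_total ≈ 1.66 km/s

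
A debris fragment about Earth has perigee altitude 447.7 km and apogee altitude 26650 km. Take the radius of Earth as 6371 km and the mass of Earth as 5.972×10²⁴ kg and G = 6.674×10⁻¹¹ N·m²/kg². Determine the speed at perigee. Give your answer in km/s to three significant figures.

μ = GM = 6.674×10⁻¹¹ × 5.972×10²⁴ = 3.986×10¹⁴ m³/s².
r_p = 6371 + 447.7 = 6818.7 km = 6.8187×10⁶ m.
r_a = 6371 + 26650 = 33021 km = 3.3021×10⁷ m.
Semi-major axis a = (r_p + r_a)/2 = 19920 km = 1.992×10⁷ m.
Vis-viva: v² = μ(2/r − 1/a) = 3.986×10¹⁴ × (2.933×10⁻⁷ − 5.020×10⁻⁸) = 9.690×10⁷ m²/s².
v = 9844 m/s = 9.844 km/s.

v ≈ 9.84 km/s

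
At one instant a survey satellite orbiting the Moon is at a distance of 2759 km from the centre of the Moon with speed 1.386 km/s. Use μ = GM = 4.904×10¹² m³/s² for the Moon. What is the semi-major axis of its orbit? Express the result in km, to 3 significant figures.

r = 2.759×10⁶ m.
Vis-viva rearranged: 1/a = 2/r − v²/μ = 7.249×10⁻⁷ − 3.917×10⁻⁷ = 3.332×10⁻⁷ m⁻¹.
a = 3.001×10⁶ m = 3001.4 km.

a ≈ 3000 km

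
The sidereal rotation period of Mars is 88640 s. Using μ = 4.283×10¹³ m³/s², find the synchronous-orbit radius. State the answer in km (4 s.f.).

A synchronous orbit has period T, so by Kepler's third law a = (μT²/4π²)^(1/3).
μT²/4π² = 4.283×10¹³ × (8.864×10⁴)² / 39.48 = 8.524×10²¹ m³.
a = 2.043×10⁷ m = 20428 km.

r_sync ≈ 20430 km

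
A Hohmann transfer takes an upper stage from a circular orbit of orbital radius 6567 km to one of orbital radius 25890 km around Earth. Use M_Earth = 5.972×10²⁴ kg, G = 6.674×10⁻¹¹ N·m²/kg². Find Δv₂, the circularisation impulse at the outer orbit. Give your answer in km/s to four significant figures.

μ = GM = 6.674×10⁻¹¹ × 5.972×10²⁴ = 3.986×10¹⁴ m³/s².
r₁ = 6567 km = 6.567×10⁶ m.
r₂ = 25890 km = 2.589×10⁷ m.
Transfer ellipse a_t = (r₁ + r₂)/2 = 1.623×10⁷ m.
At r₁: circular v_c1 = √(μ/r₁) = 7791 m/s; transfer-perigee v_p = √[μ(2/r₁ − 1/a_t)] = 9840 m/s.
At r₂: circular v_c2 = √(μ/r₂) = 3924 m/s; transfer-apogee v_a = √[μ(2/r₂ − 1/a_t)] = 2496 m/s.
Δv₂ = v_c2 − v_a = 1428 m/s.
= 1.428 km/s.

Δv ≈ 1.428 km/s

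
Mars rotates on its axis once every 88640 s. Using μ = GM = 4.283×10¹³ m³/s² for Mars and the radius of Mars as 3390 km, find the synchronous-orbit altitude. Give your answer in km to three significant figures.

h_sync ≈ 17000 km

A synchronous orbit has period T, so by Kepler's third law a = (μT²/4π²)^(1/3).
μT²/4π² = 4.283×10¹³ × (8.864×10⁴)² / 39.48 = 8.524×10²¹ m³.
a = 2.043×10⁷ m = 20428 km.
Altitude h = a − R = 20428 − 3390 = 17038 km.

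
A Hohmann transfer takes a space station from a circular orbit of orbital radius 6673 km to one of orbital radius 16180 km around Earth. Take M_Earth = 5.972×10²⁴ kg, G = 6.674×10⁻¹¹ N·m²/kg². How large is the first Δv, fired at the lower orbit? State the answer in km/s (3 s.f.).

Δv ≈ 1.47 km/s

μ = GM = 6.674×10⁻¹¹ × 5.972×10²⁴ = 3.986×10¹⁴ m³/s².
r₁ = 6673 km = 6.673×10⁶ m.
r₂ = 16180 km = 1.618×10⁷ m.
Transfer ellipse a_t = (r₁ + r₂)/2 = 1.143×10⁷ m.
At r₁: circular v_c1 = √(μ/r₁) = 7728 m/s; transfer-perigee v_p = √[μ(2/r₁ − 1/a_t)] = 9197 m/s.
Δv₁ = v_p − v_c1 = 1468 m/s.
= 1.468 km/s.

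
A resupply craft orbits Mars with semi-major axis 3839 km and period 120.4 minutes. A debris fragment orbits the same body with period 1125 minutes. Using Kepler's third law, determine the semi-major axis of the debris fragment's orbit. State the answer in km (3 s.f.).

Kepler's third law: a³ ∝ T², so a₂ = a₁ (T₂/T₁)^(2/3).
T₂/T₁ = 9.344, (T₂/T₁)^(2/3) = 4.436.
a₂ = 3839 × 4.436 = 17030 km.

a₂ ≈ 17000 km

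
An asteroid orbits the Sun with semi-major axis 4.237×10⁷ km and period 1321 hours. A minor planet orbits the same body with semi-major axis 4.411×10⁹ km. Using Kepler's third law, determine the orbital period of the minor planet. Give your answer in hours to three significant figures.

T₂ ≈ 1.40×10⁶ hours

Kepler's third law: T² ∝ a³, so T₂ = T₁ (a₂/a₁)^(3/2).
a₂/a₁ = 104.1, (a₂/a₁)^(3/2) = 1062.
T₂ = 1321 × 1062 = 1.403×10⁶ hours.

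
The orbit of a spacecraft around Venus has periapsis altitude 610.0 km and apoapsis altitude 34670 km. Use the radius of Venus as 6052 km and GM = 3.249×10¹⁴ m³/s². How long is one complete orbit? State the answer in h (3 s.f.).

T ≈ 11.2 h

r_p = 6052 + 610.0 = 6662.0 km = 6.6620×10⁶ m.
r_a = 6052 + 34670 = 40722 km = 4.0722×10⁷ m.
Semi-major axis a = (r_p + r_a)/2 = (6662.0 + 40722)/2 = 23692 km = 2.369×10⁷ m.
By Kepler's third law T = 2π√(a³/μ) = 2π × 6.398×10³ = 4.020×10⁴ s.
= 11.17 h.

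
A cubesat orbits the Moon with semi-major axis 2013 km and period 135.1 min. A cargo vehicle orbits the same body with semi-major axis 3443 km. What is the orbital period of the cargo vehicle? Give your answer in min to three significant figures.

T₂ ≈ 302 min

Kepler's third law: T² ∝ a³, so T₂ = T₁ (a₂/a₁)^(3/2).
a₂/a₁ = 1.710, (a₂/a₁)^(3/2) = 2.237.
T₂ = 135.1 × 2.237 = 302.2 min.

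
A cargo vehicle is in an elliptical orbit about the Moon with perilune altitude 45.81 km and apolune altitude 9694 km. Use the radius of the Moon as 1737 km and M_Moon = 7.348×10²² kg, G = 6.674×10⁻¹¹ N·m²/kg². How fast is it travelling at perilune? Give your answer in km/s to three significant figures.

v ≈ 2.18 km/s

μ = GM = 6.674×10⁻¹¹ × 7.348×10²² = 4.904×10¹² m³/s².
r_p = 1737 + 45.81 = 1782.8 km = 1.7828×10⁶ m.
r_a = 1737 + 9694 = 11431 km = 1.1431×10⁷ m.
Semi-major axis a = (r_p + r_a)/2 = 6606.9 km = 6.607×10⁶ m.
Vis-viva: v² = μ(2/r − 1/a) = 4.904×10¹² × (1.122×10⁻⁶ − 1.514×10⁻⁷) = 4.759×10⁶ m²/s².
v = 2182 m/s = 2.182 km/s.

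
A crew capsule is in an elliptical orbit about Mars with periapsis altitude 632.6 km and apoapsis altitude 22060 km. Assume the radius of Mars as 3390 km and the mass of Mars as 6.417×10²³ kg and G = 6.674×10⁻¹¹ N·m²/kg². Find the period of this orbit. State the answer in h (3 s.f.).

T ≈ 15.1 h

μ = GM = 6.674×10⁻¹¹ × 6.417×10²³ = 4.283×10¹³ m³/s².
r_p = 3390 + 632.6 = 4022.6 km = 4.0226×10⁶ m.
r_a = 3390 + 22060 = 25450 km = 2.5450×10⁷ m.
Semi-major axis a = (r_p + r_a)/2 = (4022.6 + 25450)/2 = 14736 km = 1.474×10⁷ m.
By Kepler's third law T = 2π√(a³/μ) = 2π × 8.644×10³ = 5.431×10⁴ s.
= 15.09 h.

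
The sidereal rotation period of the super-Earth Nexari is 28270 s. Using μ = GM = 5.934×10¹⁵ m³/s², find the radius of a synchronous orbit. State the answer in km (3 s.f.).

r_sync ≈ 49300 km

A synchronous orbit has period T, so by Kepler's third law a = (μT²/4π²)^(1/3).
μT²/4π² = 5.934×10¹⁵ × (2.827×10⁴)² / 39.48 = 1.201×10²³ m³.
a = 4.934×10⁷ m = 49342 km.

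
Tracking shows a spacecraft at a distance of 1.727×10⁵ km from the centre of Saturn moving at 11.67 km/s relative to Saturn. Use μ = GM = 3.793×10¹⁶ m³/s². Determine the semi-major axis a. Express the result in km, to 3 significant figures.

a ≈ 1.25×10⁵ km

r = 1.727×10⁸ m.
Specific orbital energy ε = v²/2 − μ/r = (11670)²/2 − 3.793×10¹⁶/1.727×10⁸ = -1.515×10⁸ J/kg.
Since ε = −μ/(2a), a = −μ/(2ε) = 1.252×10⁸ m = 1.2515×10⁵ km.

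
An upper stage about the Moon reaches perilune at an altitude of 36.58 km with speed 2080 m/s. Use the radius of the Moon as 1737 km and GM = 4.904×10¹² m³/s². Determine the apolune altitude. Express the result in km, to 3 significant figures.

r_p = 1737 + 36.58 = 1773.6 km = 1.774×10⁶ m.
Specific energy ε = v²/2 − μ/r = -6.018×10⁵ J/kg, so a = −μ/(2ε) = 4.074×10⁶ m.
The apsides satisfy r_p + r_a = 2a, so the apolune radius is 2a − r_p = 6.375×10⁶ m = 6374.9 km.
Apolune altitude = 6374.9 − 1737 = 4637.9 km.

apolune altitude ≈ 4640 km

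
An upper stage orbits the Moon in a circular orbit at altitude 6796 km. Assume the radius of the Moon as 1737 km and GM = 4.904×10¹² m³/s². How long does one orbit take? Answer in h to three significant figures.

r = 1737 + 6796 = 8533.0 km = 8.5330×10⁶ m.
Kepler's third law: T = 2π√(r³/μ) = 2π√((8.533×10⁶)³ / 4.904×10¹²).
r³/μ = 1.267×10⁸ s², so T = 2π × 1.126×10⁴ = 7.072×10⁴ s.
Converting: 7.072×10⁴ s ÷ 3600 = 19.65 h.

T ≈ 19.6 h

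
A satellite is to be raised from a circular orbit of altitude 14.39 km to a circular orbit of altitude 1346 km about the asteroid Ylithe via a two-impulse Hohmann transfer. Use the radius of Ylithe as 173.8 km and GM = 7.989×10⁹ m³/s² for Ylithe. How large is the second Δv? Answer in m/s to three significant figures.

Δv ≈ 38.5 m/s

r₁ = 173.8 + 14.39 = 188.19 km = 1.8819×10⁵ m.
r₂ = 173.8 + 1346 = 1519.8 km = 1.5198×10⁶ m.
Transfer ellipse a_t = (r₁ + r₂)/2 = 8.540×10⁵ m.
At r₁: circular v_c1 = √(μ/r₁) = 206.0 m/s; transfer-periapsis v_p = √[μ(2/r₁ − 1/a_t)] = 274.9 m/s.
At r₂: circular v_c2 = √(μ/r₂) = 72.50 m/s; transfer-apoapsis v_a = √[μ(2/r₂ − 1/a_t)] = 34.03 m/s.
Δv₂ = v_c2 − v_a = 38.47 m/s.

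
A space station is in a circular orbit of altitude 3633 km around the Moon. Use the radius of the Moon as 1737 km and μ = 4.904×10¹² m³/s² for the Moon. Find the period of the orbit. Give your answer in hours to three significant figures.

r = 1737 + 3633 = 5370.0 km = 5.3700×10⁶ m.
Kepler's third law: T = 2π√(r³/μ) = 2π√((5.370×10⁶)³ / 4.904×10¹²).
r³/μ = 3.158×10⁷ s², so T = 2π × 5.619×10³ = 3.531×10⁴ s.
Converting: 3.531×10⁴ s ÷ 3600 = 9.808 hours.

T ≈ 9.81 hours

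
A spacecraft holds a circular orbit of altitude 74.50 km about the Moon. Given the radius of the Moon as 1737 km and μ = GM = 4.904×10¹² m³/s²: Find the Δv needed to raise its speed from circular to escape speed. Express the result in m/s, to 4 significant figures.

r = 1737 + 74.50 = 1811.5 km = 1.8115×10⁶ m.
Circular speed v_c = √(μ/r) = 1645 m/s.
Escape speed v_esc = √(2μ/r) = √2 × v_c = 2327 m/s.
Δv = v_esc − v_c = 681.5 m/s.

Δv ≈ 681.5 m/s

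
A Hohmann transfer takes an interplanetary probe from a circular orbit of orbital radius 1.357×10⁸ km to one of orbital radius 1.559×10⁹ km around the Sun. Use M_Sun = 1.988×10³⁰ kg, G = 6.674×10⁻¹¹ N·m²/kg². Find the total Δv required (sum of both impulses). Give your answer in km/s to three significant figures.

Δv_total ≈ 16.7 km/s

μ = GM = 6.674×10⁻¹¹ × 1.988×10³⁰ = 1.327×10²⁰ m³/s².
r₁ = 1.357×10⁸ km = 1.357×10¹¹ m.
r₂ = 1.559×10⁹ km = 1.559×10¹² m.
Transfer ellipse a_t = (r₁ + r₂)/2 = 8.474×10¹¹ m.
At r₁: circular v_c1 = √(μ/r₁) = 31270 m/s; transfer-perihelion v_p = √[μ(2/r₁ − 1/a_t)] = 42410 m/s.
Δv₁ = v_p − v_c1 = 11140 m/s.
At r₂: circular v_c2 = √(μ/r₂) = 9225 m/s; transfer-aphelion v_a = √[μ(2/r₂ − 1/a_t)] = 3692 m/s.
Δv₂ = v_c2 − v_a = 5533 m/s.
Total Δv = Δv₁ + Δv₂ = 16680 m/s = 16.68 km/s.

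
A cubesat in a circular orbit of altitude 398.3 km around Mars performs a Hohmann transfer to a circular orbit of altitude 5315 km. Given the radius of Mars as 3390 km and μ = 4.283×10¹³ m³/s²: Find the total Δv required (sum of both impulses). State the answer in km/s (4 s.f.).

r₁ = 3390 + 398.3 = 3788.3 km = 3.7883×10⁶ m.
r₂ = 3390 + 5315 = 8705.0 km = 8.7050×10⁶ m.
Transfer ellipse a_t = (r₁ + r₂)/2 = 6.247×10⁶ m.
At r₁: circular v_c1 = √(μ/r₁) = 3362 m/s; transfer-periapsis v_p = √[μ(2/r₁ − 1/a_t)] = 3969 m/s.
Δv₁ = v_p − v_c1 = 606.9 m/s.
At r₂: circular v_c2 = √(μ/r₂) = 2218 m/s; transfer-apoapsis v_a = √[μ(2/r₂ − 1/a_t)] = 1727 m/s.
Δv₂ = v_c2 − v_a = 490.8 m/s.
Total Δv = Δv₁ + Δv₂ = 1098 m/s = 1.098 km/s.

Δv_total ≈ 1.098 km/s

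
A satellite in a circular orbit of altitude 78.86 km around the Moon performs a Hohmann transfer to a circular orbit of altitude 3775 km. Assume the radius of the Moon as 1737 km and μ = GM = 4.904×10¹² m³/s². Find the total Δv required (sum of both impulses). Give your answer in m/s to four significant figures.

Δv_total ≈ 651.5 m/s

r₁ = 1737 + 78.86 = 1815.9 km = 1.8159×10⁶ m.
r₂ = 1737 + 3775 = 5512.0 km = 5.5120×10⁶ m.
Transfer ellipse a_t = (r₁ + r₂)/2 = 3.664×10⁶ m.
At r₁: circular v_c1 = √(μ/r₁) = 1643 m/s; transfer-perilune v_p = √[μ(2/r₁ − 1/a_t)] = 2016 m/s.
Δv₁ = v_p − v_c1 = 372.3 m/s.
At r₂: circular v_c2 = √(μ/r₂) = 943.2 m/s; transfer-apolune v_a = √[μ(2/r₂ − 1/a_t)] = 664.0 m/s.
Δv₂ = v_c2 − v_a = 279.2 m/s.
Total Δv = Δv₁ + Δv₂ = 651.5 m/s.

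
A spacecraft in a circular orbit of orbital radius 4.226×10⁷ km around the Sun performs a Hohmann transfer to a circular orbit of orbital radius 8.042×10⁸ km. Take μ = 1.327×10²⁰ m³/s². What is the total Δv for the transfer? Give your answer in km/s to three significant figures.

Δv_total ≈ 30.0 km/s

r₁ = 4.226×10⁷ km = 4.226×10¹⁰ m.
r₂ = 8.042×10⁸ km = 8.042×10¹¹ m.
Transfer ellipse a_t = (r₁ + r₂)/2 = 4.232×10¹¹ m.
At r₁: circular v_c1 = √(μ/r₁) = 56040 m/s; transfer-perihelion v_p = √[μ(2/r₁ − 1/a_t)] = 77240 m/s.
Δv₁ = v_p − v_c1 = 21210 m/s.
At r₂: circular v_c2 = √(μ/r₂) = 12850 m/s; transfer-aphelion v_a = √[μ(2/r₂ − 1/a_t)] = 4059 m/s.
Δv₂ = v_c2 − v_a = 8786 m/s.
Total Δv = Δv₁ + Δv₂ = 29990 m/s = 29.99 km/s.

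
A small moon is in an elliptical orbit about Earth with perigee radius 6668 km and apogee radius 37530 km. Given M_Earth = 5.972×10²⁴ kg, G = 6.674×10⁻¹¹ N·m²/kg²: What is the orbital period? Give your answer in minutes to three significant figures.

T ≈ 545 minutes

μ = GM = 6.674×10⁻¹¹ × 5.972×10²⁴ = 3.986×10¹⁴ m³/s².
Semi-major axis a = (r_p + r_a)/2 = (6668.0 + 37530)/2 = 22099 km = 2.210×10⁷ m.
By Kepler's third law T = 2π√(a³/μ) = 2π × 5.204×10³ = 3.270×10⁴ s.
= 544.9 minutes.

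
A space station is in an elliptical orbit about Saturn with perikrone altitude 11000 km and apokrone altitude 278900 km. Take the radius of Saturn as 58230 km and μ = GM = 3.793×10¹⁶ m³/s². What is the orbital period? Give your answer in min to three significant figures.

T ≈ 1560 min

r_p = 58230 + 11000 = 69230 km = 6.9230×10⁷ m.
r_a = 58230 + 278900 = 337130 km = 3.3713×10⁸ m.
Semi-major axis a = (r_p + r_a)/2 = (69230 + 3.3713×10⁵)/2 = 2.0318×10⁵ km = 2.032×10⁸ m.
By Kepler's third law T = 2π√(a³/μ) = 2π × 1.487×10⁴ = 9.344×10⁴ s.
= 1557 min.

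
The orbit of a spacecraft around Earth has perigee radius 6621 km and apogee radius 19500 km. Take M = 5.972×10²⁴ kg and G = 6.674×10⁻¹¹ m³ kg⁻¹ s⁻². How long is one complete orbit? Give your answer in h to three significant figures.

T ≈ 4.13 h

μ = GM = 6.674×10⁻¹¹ × 5.972×10²⁴ = 3.986×10¹⁴ m³/s².
Semi-major axis a = (r_p + r_a)/2 = (6621.0 + 19500)/2 = 13060 km = 1.306×10⁷ m.
By Kepler's third law T = 2π√(a³/μ) = 2π × 2.364×10³ = 1.485×10⁴ s.
= 4.126 h.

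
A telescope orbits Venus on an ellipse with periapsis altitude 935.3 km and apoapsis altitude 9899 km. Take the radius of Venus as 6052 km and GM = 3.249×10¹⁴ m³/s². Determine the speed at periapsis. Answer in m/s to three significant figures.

v ≈ 8040 m/s

r_p = 6052 + 935.3 = 6987.3 km = 6.9873×10⁶ m.
r_a = 6052 + 9899 = 15951 km = 1.5951×10⁷ m.
Semi-major axis a = (r_p + r_a)/2 = 11469 km = 1.147×10⁷ m.
Vis-viva: v² = μ(2/r − 1/a) = 3.249×10¹⁴ × (2.862×10⁻⁷ − 8.719×10⁻⁸) = 6.467×10⁷ m²/s².
v = 8042 m/s.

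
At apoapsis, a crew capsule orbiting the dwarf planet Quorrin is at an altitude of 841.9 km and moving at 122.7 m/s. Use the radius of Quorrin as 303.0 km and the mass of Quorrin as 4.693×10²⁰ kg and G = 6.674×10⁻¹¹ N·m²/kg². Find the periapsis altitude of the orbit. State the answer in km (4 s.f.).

μ = GM = 6.674×10⁻¹¹ × 4.693×10²⁰ = 3.132×10¹⁰ m³/s².
r_a = 303.0 + 841.9 = 1144.9 km = 1.145×10⁶ m.
Specific energy ε = v²/2 − μ/r = -1.983×10⁴ J/kg, so a = −μ/(2ε) = 7.898×10⁵ m.
The apsides satisfy r_p + r_a = 2a, so the periapsis radius is 2a − r_a = 4.346×10⁵ m = 434.63 km.
Periapsis altitude = 434.63 − 303.0 = 131.63 km.

periapsis altitude ≈ 131.6 km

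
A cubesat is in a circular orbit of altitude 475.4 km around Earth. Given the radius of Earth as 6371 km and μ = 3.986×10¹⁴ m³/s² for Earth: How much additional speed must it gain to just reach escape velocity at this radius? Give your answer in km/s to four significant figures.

Δv ≈ 3.161 km/s

r = 6371 + 475.4 = 6846.4 km = 6.8464×10⁶ m.
Circular speed v_c = √(μ/r) = 7630 m/s.
Escape speed v_esc = √(2μ/r) = √2 × v_c = 10790 m/s.
Δv = v_esc − v_c = 3161 m/s = 3.161 km/s.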